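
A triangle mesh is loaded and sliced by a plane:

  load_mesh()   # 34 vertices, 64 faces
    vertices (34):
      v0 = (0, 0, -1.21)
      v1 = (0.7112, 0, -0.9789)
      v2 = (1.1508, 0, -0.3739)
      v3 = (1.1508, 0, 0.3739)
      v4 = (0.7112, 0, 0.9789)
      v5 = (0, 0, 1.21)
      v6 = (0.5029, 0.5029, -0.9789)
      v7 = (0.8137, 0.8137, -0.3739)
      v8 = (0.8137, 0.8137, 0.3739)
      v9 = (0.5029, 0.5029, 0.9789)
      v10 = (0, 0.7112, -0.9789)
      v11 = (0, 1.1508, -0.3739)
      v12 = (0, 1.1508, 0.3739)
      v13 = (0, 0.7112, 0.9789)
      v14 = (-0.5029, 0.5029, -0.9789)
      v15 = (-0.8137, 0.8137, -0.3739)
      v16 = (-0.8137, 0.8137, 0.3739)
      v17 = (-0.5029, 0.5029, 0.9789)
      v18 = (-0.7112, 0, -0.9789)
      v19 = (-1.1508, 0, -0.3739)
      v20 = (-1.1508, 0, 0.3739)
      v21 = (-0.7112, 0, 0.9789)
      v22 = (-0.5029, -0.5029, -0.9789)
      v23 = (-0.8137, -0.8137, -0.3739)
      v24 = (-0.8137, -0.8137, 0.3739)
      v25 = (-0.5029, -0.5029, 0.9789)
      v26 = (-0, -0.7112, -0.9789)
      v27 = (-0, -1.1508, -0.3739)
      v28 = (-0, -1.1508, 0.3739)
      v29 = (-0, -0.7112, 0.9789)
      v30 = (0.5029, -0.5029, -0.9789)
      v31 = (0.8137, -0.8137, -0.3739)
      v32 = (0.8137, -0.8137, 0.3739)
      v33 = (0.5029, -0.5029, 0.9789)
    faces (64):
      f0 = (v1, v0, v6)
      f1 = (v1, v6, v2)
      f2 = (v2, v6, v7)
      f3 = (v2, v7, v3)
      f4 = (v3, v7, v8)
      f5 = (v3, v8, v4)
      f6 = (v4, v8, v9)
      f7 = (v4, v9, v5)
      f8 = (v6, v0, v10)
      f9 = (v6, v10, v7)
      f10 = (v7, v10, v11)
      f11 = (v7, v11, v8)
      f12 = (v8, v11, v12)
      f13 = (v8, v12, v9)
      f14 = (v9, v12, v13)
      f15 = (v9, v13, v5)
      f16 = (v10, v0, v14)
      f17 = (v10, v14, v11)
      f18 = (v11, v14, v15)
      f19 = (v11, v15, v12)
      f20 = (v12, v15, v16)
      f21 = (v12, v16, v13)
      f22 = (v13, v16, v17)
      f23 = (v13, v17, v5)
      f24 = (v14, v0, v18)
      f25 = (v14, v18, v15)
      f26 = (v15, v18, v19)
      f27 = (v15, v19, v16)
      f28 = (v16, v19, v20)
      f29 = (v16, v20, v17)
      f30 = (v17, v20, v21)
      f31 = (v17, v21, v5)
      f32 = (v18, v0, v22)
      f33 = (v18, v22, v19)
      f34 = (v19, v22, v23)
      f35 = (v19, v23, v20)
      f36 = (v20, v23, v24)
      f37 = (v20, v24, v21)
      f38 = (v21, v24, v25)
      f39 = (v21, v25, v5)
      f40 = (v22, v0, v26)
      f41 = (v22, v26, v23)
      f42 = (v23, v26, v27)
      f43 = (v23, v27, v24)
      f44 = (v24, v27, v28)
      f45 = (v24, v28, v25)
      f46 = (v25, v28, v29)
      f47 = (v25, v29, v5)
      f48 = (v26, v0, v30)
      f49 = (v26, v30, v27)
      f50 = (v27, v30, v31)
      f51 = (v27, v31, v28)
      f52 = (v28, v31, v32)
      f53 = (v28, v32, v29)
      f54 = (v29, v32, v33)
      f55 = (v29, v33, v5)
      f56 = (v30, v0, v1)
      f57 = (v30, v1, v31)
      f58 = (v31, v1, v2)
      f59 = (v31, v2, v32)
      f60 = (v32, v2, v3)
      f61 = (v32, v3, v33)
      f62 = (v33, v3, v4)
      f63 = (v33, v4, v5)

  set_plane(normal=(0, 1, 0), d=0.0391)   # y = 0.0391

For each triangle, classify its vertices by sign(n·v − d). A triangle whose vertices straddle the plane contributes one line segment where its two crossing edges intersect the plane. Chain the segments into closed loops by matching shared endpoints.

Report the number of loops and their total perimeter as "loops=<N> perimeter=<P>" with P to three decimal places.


loops=1 perimeter=7.403

Straddling triangles (20 of 64):
  (v1,v0,v6) [--+] → (0.0391, 0.0391, -1.19203)–(0.695005, 0.0391, -0.9789)  len=0.6897
  (v1,v6,v2) [-+-] → (0.695005, 0.0391, -0.9789)–(1.10043, 0.0391, -0.420938)  len=0.6897
  (v2,v6,v7) [-++] → (1.10043, 0.0391, -0.420938)–(1.1346, 0.0391, -0.3739)  len=0.0581
  (v2,v7,v3) [-+-] → (1.1346, 0.0391, -0.3739)–(1.1346, 0.0391, 0.337967)  len=0.7119
  (v3,v7,v8) [-++] → (1.1346, 0.0391, 0.337967)–(1.1346, 0.0391, 0.3739)  len=0.0359
  (v3,v8,v4) [-+-] → (1.1346, 0.0391, 0.3739)–(0.716125, 0.0391, 0.949828)  len=0.7119
  (v4,v8,v9) [-++] → (0.716125, 0.0391, 0.949828)–(0.695005, 0.0391, 0.9789)  len=0.0359
  (v4,v9,v5) [-+-] → (0.695005, 0.0391, 0.9789)–(0.0391, 0.0391, 1.19203)  len=0.6897
  (v6,v0,v10) [+-+] → (0.0391, 0.0391, -1.19203)–(0, 0.0391, -1.19729)  len=0.0395
  (v9,v13,v5) [++-] → (0, 0.0391, 1.19729)–(0.0391, 0.0391, 1.19203)  len=0.0395
  (v10,v0,v14) [+-+] → (0, 0.0391, -1.19729)–(-0.0391, 0.0391, -1.19203)  len=0.0395
  (v13,v17,v5) [++-] → (-0.0391, 0.0391, 1.19203)–(0, 0.0391, 1.19729)  len=0.0395
  (v14,v0,v18) [+--] → (-0.0391, 0.0391, -1.19203)–(-0.695005, 0.0391, -0.9789)  len=0.6897
  (v14,v18,v15) [+-+] → (-0.695005, 0.0391, -0.9789)–(-0.716125, 0.0391, -0.949828)  len=0.0359
  (v15,v18,v19) [+--] → (-0.716125, 0.0391, -0.949828)–(-1.1346, 0.0391, -0.3739)  len=0.7119
  (v15,v19,v16) [+-+] → (-1.1346, 0.0391, -0.3739)–(-1.1346, 0.0391, -0.337967)  len=0.0359
  (v16,v19,v20) [+--] → (-1.1346, 0.0391, -0.337967)–(-1.1346, 0.0391, 0.3739)  len=0.7119
  (v16,v20,v17) [+-+] → (-1.1346, 0.0391, 0.3739)–(-1.10043, 0.0391, 0.420938)  len=0.0581
  (v17,v20,v21) [+--] → (-1.10043, 0.0391, 0.420938)–(-0.695005, 0.0391, 0.9789)  len=0.6897
  (v17,v21,v5) [+--] → (-0.695005, 0.0391, 0.9789)–(-0.0391, 0.0391, 1.19203)  len=0.6897

Chained into 1 loop(s):
  loop 1: 20 segments, perimeter = 7.4034
Total perimeter = 7.403


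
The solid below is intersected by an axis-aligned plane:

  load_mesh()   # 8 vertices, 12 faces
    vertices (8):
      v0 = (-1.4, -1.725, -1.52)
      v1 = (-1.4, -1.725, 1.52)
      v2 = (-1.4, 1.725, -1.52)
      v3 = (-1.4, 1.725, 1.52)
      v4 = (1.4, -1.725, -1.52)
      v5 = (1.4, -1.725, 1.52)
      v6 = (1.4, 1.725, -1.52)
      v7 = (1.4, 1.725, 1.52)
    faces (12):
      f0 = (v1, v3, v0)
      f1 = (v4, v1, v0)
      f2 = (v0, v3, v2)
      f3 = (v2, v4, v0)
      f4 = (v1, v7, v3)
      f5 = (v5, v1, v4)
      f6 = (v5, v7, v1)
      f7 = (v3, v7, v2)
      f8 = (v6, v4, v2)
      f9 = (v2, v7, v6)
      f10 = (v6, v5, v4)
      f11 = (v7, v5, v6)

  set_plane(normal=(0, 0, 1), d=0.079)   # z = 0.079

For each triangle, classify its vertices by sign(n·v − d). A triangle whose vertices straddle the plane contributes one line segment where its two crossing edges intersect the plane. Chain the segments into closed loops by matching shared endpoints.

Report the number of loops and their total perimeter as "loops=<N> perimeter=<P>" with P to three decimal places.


loops=1 perimeter=12.500

Straddling triangles (8 of 12):
  (v1,v3,v0) [++-] → (-1.4, 0.0896546, 0.079)–(-1.4, -1.725, 0.079)  len=1.8147
  (v4,v1,v0) [-+-] → (-0.0727632, -1.725, 0.079)–(-1.4, -1.725, 0.079)  len=1.3272
  (v0,v3,v2) [-+-] → (-1.4, 0.0896546, 0.079)–(-1.4, 1.725, 0.079)  len=1.6353
  (v5,v1,v4) [++-] → (-0.0727632, -1.725, 0.079)–(1.4, -1.725, 0.079)  len=1.4728
  (v3,v7,v2) [++-] → (0.0727632, 1.725, 0.079)–(-1.4, 1.725, 0.079)  len=1.4728
  (v2,v7,v6) [-+-] → (0.0727632, 1.725, 0.079)–(1.4, 1.725, 0.079)  len=1.3272
  (v6,v5,v4) [-+-] → (1.4, -0.0896546, 0.079)–(1.4, -1.725, 0.079)  len=1.6353
  (v7,v5,v6) [++-] → (1.4, -0.0896546, 0.079)–(1.4, 1.725, 0.079)  len=1.8147

Chained into 1 loop(s):
  loop 1: 8 segments, perimeter = 12.5000
Total perimeter = 12.500


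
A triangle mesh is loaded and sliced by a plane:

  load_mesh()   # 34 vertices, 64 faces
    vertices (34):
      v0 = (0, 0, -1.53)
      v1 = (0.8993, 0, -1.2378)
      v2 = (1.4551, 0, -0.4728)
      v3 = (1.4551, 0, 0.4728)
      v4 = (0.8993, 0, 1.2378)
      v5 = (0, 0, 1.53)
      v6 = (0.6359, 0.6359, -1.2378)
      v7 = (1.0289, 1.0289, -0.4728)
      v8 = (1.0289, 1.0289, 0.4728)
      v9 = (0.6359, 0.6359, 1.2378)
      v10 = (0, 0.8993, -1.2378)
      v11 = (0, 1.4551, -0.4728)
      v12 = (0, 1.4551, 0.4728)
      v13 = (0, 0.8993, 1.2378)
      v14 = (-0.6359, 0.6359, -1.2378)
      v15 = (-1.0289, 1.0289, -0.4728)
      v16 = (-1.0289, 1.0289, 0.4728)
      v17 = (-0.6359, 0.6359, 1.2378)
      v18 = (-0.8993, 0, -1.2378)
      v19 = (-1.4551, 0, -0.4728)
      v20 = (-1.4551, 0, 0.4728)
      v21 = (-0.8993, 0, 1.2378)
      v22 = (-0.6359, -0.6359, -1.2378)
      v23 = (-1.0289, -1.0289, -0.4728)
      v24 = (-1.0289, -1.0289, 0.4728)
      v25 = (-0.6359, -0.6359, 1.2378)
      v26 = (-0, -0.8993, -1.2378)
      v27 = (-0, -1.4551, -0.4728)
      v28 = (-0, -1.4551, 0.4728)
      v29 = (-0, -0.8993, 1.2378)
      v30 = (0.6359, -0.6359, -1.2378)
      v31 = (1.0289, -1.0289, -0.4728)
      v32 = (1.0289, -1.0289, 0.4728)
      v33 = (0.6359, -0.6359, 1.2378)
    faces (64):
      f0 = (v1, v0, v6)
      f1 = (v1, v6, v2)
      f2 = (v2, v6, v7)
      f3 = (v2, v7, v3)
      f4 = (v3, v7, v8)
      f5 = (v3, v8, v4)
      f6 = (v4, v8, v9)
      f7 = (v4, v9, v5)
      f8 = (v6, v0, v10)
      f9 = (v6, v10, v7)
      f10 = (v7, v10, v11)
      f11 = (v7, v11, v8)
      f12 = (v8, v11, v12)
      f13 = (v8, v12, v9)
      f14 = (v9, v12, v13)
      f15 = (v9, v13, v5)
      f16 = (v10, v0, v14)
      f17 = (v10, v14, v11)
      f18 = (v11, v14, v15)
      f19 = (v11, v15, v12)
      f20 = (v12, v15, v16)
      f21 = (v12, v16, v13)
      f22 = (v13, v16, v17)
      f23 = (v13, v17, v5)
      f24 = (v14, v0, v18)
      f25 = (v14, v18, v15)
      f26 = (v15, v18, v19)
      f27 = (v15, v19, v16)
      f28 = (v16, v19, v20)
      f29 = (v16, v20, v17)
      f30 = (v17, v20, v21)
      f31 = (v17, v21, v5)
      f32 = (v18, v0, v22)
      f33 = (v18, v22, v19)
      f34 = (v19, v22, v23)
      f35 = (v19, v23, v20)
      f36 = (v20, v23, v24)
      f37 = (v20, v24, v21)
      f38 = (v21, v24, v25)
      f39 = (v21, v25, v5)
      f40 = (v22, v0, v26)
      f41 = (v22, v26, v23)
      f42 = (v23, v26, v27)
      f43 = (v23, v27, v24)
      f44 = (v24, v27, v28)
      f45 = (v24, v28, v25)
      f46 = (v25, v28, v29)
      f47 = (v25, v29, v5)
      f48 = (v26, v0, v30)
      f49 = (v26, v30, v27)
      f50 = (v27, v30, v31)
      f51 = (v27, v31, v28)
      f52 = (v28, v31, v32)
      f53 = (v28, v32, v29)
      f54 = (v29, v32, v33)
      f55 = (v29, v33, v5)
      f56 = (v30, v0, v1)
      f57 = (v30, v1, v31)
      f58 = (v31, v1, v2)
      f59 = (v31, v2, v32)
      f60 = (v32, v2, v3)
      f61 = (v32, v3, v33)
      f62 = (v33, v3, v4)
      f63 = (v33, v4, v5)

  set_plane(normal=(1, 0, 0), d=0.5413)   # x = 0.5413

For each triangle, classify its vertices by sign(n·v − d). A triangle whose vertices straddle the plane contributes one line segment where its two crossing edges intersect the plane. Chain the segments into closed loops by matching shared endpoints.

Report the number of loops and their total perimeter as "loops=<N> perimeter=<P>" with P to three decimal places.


Straddling triangles (20 of 64):
  (v1,v0,v6) [+-+] → (0.5413, 0, -1.35412)–(0.5413, 0.5413, -1.28127)  len=0.5462
  (v4,v9,v5) [++-] → (0.5413, 0.5413, 1.28127)–(0.5413, 0, 1.35412)  len=0.5462
  (v6,v0,v10) [+--] → (0.5413, 0.5413, -1.28127)–(0.5413, 0.675085, -1.2378)  len=0.1407
  (v6,v10,v7) [+-+] → (0.5413, 0.675085, -1.2378)–(0.5413, 0.967482, -0.835337)  len=0.4975
  (v7,v10,v11) [+--] → (0.5413, 0.967482, -0.835337)–(0.5413, 1.23088, -0.4728)  len=0.4481
  (v7,v11,v8) [+-+] → (0.5413, 1.23088, -0.4728)–(0.5413, 1.23088, 0.0246762)  len=0.4975
  (v8,v11,v12) [+--] → (0.5413, 1.23088, 0.0246762)–(0.5413, 1.23088, 0.4728)  len=0.4481
  (v8,v12,v9) [+-+] → (0.5413, 1.23088, 0.4728)–(0.5413, 0.757769, 1.12399)  len=0.8049
  (v9,v12,v13) [+--] → (0.5413, 0.757769, 1.12399)–(0.5413, 0.675085, 1.2378)  len=0.1407
  (v9,v13,v5) [+--] → (0.5413, 0.675085, 1.2378)–(0.5413, 0.5413, 1.28127)  len=0.1407
  (v26,v0,v30) [--+] → (0.5413, -0.5413, -1.28127)–(0.5413, -0.675085, -1.2378)  len=0.1407
  (v26,v30,v27) [-+-] → (0.5413, -0.675085, -1.2378)–(0.5413, -0.757769, -1.12399)  len=0.1407
  (v27,v30,v31) [-++] → (0.5413, -0.757769, -1.12399)–(0.5413, -1.23088, -0.4728)  len=0.8049
  (v27,v31,v28) [-+-] → (0.5413, -1.23088, -0.4728)–(0.5413, -1.23088, -0.0246762)  len=0.4481
  (v28,v31,v32) [-++] → (0.5413, -1.23088, -0.0246762)–(0.5413, -1.23088, 0.4728)  len=0.4975
  (v28,v32,v29) [-+-] → (0.5413, -1.23088, 0.4728)–(0.5413, -0.967482, 0.835337)  len=0.4481
  (v29,v32,v33) [-++] → (0.5413, -0.967482, 0.835337)–(0.5413, -0.675085, 1.2378)  len=0.4975
  (v29,v33,v5) [-+-] → (0.5413, -0.675085, 1.2378)–(0.5413, -0.5413, 1.28127)  len=0.1407
  (v30,v0,v1) [+-+] → (0.5413, -0.5413, -1.28127)–(0.5413, 0, -1.35412)  len=0.5462
  (v33,v4,v5) [++-] → (0.5413, 0, 1.35412)–(0.5413, -0.5413, 1.28127)  len=0.5462

Chained into 1 loop(s):
  loop 1: 20 segments, perimeter = 8.4209
Total perimeter = 8.421

loops=1 perimeter=8.421


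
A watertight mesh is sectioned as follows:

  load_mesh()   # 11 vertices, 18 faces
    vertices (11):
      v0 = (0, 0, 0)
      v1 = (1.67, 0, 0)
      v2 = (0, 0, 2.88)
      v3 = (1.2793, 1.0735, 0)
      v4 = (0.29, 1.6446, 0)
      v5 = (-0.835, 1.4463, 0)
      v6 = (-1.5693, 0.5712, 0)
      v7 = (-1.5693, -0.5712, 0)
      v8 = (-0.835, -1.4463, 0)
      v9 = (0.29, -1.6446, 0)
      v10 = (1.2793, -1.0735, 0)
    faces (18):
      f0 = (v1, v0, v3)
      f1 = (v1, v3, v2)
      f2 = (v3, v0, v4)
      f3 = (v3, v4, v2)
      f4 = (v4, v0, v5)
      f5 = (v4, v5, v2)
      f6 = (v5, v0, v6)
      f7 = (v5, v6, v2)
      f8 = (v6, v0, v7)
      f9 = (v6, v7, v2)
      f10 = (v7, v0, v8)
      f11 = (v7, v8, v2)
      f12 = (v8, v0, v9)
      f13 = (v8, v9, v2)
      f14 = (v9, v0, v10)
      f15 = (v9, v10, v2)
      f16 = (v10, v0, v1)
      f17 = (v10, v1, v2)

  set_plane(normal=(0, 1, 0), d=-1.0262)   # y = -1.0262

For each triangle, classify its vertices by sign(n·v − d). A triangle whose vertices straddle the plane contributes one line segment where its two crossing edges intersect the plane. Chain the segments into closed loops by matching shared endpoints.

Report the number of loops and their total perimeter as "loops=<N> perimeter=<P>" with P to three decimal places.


Straddling triangles (8 of 18):
  (v7,v0,v8) [++-] → (-0.592461, -1.0262, 0)–(-1.18751, -1.0262, 0)  len=0.5950
  (v7,v8,v2) [+-+] → (-1.18751, -1.0262, 0)–(-0.592461, -1.0262, 0.83654)  len=1.0266
  (v8,v0,v9) [-+-] → (-0.592461, -1.0262, 0)–(0.180955, -1.0262, 0)  len=0.7734
  (v8,v9,v2) [--+] → (0.180955, -1.0262, 1.08293)–(-0.592461, -1.0262, 0.83654)  len=0.8117
  (v9,v0,v10) [-+-] → (0.180955, -1.0262, 0)–(1.22293, -1.0262, 0)  len=1.0420
  (v9,v10,v2) [--+] → (1.22293, -1.0262, 0.126897)–(0.180955, -1.0262, 1.08293)  len=1.4141
  (v10,v0,v1) [-++] → (1.22293, -1.0262, 0)–(1.29651, -1.0262, 0)  len=0.0736
  (v10,v1,v2) [-++] → (1.29651, -1.0262, 0)–(1.22293, -1.0262, 0.126897)  len=0.1467

Chained into 1 loop(s):
  loop 1: 8 segments, perimeter = 5.8831
Total perimeter = 5.883

loops=1 perimeter=5.883


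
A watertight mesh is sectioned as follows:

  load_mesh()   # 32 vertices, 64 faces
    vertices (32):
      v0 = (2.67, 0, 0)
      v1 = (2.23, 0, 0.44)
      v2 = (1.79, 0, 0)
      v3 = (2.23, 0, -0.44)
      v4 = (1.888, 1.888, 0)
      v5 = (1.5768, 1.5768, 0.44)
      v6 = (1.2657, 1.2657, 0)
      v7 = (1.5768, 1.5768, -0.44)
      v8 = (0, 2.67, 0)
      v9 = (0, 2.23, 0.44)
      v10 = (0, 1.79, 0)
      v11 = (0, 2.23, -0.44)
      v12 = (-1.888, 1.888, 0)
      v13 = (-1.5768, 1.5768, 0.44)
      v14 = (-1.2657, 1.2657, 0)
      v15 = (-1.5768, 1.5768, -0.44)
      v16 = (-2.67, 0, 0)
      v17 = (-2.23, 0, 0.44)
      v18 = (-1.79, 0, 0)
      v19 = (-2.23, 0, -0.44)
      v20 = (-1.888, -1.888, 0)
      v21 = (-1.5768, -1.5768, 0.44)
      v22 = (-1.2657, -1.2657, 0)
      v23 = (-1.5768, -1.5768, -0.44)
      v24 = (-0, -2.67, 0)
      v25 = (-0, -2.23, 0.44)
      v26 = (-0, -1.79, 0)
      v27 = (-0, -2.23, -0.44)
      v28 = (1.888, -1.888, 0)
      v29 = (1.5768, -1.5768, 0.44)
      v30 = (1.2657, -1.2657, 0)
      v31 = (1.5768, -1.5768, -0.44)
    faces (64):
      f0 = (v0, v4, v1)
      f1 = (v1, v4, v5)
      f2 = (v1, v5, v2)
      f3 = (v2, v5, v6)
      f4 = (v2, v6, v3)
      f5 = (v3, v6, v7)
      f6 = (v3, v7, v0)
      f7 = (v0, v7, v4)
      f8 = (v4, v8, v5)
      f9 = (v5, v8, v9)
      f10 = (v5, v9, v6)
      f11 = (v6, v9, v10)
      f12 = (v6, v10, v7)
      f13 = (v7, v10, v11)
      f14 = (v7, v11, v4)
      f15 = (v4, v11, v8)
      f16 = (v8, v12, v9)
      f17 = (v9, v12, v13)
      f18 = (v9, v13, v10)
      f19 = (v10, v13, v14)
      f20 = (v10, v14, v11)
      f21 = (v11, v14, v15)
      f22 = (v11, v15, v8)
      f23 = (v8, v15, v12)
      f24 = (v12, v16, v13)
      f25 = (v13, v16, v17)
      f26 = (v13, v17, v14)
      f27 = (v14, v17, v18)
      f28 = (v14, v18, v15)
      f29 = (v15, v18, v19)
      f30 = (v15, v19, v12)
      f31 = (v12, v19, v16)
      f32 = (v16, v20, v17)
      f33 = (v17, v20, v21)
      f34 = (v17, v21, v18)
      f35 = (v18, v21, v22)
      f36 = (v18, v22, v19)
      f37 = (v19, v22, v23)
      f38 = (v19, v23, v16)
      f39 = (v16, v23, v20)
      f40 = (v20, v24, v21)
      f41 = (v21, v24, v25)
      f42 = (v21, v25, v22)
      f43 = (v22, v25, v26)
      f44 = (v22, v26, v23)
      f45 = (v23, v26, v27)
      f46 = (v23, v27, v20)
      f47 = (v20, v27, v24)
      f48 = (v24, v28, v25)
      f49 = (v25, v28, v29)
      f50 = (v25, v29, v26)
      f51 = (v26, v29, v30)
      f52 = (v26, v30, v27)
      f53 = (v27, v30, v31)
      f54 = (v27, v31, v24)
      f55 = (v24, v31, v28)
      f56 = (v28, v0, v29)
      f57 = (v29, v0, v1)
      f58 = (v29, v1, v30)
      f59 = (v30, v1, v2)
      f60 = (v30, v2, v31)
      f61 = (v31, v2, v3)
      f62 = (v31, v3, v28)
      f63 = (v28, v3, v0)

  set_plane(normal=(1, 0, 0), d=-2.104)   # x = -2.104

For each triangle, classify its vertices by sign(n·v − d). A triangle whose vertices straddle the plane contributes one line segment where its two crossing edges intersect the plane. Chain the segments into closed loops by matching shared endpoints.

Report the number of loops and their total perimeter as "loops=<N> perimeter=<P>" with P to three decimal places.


Straddling triangles (14 of 64):
  (v12,v16,v13) [+-+] → (-2.104, 1.36651, 0)–(-2.104, 0.816382, 0.227808)  len=0.5954
  (v13,v16,v17) [+--] → (-2.104, 0.816382, 0.227808)–(-2.104, 0.304159, 0.44)  len=0.5544
  (v13,v17,v14) [+-+] → (-2.104, 0.304159, 0.44)–(-2.104, 0.165382, 0.382508)  len=0.1502
  (v14,v17,v18) [+-+] → (-2.104, 0.165382, 0.382508)–(-2.104, 0, 0.314)  len=0.1790
  (v15,v18,v19) [++-] → (-2.104, 0, -0.314)–(-2.104, 0.304159, -0.44)  len=0.3292
  (v15,v19,v12) [+-+] → (-2.104, 0.304159, -0.44)–(-2.104, 0.695579, -0.277895)  len=0.4237
  (v12,v19,v16) [+--] → (-2.104, 0.695579, -0.277895)–(-2.104, 1.36651, 0)  len=0.7262
  (v16,v20,v17) [-+-] → (-2.104, -1.36651, 0)–(-2.104, -0.695579, 0.277895)  len=0.7262
  (v17,v20,v21) [-++] → (-2.104, -0.695579, 0.277895)–(-2.104, -0.304159, 0.44)  len=0.4237
  (v17,v21,v18) [-++] → (-2.104, -0.304159, 0.44)–(-2.104, 0, 0.314)  len=0.3292
  (v18,v22,v19) [++-] → (-2.104, -0.165382, -0.382508)–(-2.104, 0, -0.314)  len=0.1790
  (v19,v22,v23) [-++] → (-2.104, -0.165382, -0.382508)–(-2.104, -0.304159, -0.44)  len=0.1502
  (v19,v23,v16) [-+-] → (-2.104, -0.304159, -0.44)–(-2.104, -0.816382, -0.227808)  len=0.5544
  (v16,v23,v20) [-++] → (-2.104, -0.816382, -0.227808)–(-2.104, -1.36651, 0)  len=0.5954

Chained into 1 loop(s):
  loop 1: 14 segments, perimeter = 5.9163
Total perimeter = 5.916

loops=1 perimeter=5.916


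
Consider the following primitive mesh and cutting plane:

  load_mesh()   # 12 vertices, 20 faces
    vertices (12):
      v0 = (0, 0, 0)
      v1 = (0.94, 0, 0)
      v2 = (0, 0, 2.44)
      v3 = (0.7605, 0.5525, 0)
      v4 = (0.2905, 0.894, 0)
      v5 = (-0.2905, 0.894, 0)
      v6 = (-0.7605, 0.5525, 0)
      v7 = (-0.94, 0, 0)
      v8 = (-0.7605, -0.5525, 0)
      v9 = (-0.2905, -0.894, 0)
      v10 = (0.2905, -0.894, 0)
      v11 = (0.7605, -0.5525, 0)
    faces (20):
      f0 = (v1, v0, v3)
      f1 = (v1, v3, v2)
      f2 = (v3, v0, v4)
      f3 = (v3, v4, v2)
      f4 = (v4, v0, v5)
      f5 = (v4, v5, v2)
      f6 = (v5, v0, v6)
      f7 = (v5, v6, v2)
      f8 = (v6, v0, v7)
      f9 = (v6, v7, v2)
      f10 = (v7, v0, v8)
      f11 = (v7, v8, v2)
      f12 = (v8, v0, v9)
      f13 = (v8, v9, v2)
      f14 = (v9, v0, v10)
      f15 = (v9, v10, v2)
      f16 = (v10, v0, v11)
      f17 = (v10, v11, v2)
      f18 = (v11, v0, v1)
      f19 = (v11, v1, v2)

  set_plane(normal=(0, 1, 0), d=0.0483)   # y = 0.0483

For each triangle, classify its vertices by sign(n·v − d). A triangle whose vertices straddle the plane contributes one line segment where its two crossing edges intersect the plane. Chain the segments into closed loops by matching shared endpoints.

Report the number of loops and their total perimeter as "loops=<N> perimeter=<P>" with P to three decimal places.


Straddling triangles (10 of 20):
  (v1,v0,v3) [--+] → (0.0664835, 0.0483, 0)–(0.924308, 0.0483, 0)  len=0.8578
  (v1,v3,v2) [-+-] → (0.924308, 0.0483, 0)–(0.0664835, 0.0483, 2.22669)  len=2.3862
  (v3,v0,v4) [+-+] → (0.0664835, 0.0483, 0)–(0.0156948, 0.0483, 0)  len=0.0508
  (v3,v4,v2) [++-] → (0.0156948, 0.0483, 2.30817)–(0.0664835, 0.0483, 2.22669)  len=0.0960
  (v4,v0,v5) [+-+] → (0.0156948, 0.0483, 0)–(-0.0156948, 0.0483, 0)  len=0.0314
  (v4,v5,v2) [++-] → (-0.0156948, 0.0483, 2.30817)–(0.0156948, 0.0483, 2.30817)  len=0.0314
  (v5,v0,v6) [+-+] → (-0.0156948, 0.0483, 0)–(-0.0664835, 0.0483, 0)  len=0.0508
  (v5,v6,v2) [++-] → (-0.0664835, 0.0483, 2.22669)–(-0.0156948, 0.0483, 2.30817)  len=0.0960
  (v6,v0,v7) [+--] → (-0.0664835, 0.0483, 0)–(-0.924308, 0.0483, 0)  len=0.8578
  (v6,v7,v2) [+--] → (-0.924308, 0.0483, 0)–(-0.0664835, 0.0483, 2.22669)  len=2.3862

Chained into 1 loop(s):
  loop 1: 10 segments, perimeter = 6.8445
Total perimeter = 6.844

loops=1 perimeter=6.844


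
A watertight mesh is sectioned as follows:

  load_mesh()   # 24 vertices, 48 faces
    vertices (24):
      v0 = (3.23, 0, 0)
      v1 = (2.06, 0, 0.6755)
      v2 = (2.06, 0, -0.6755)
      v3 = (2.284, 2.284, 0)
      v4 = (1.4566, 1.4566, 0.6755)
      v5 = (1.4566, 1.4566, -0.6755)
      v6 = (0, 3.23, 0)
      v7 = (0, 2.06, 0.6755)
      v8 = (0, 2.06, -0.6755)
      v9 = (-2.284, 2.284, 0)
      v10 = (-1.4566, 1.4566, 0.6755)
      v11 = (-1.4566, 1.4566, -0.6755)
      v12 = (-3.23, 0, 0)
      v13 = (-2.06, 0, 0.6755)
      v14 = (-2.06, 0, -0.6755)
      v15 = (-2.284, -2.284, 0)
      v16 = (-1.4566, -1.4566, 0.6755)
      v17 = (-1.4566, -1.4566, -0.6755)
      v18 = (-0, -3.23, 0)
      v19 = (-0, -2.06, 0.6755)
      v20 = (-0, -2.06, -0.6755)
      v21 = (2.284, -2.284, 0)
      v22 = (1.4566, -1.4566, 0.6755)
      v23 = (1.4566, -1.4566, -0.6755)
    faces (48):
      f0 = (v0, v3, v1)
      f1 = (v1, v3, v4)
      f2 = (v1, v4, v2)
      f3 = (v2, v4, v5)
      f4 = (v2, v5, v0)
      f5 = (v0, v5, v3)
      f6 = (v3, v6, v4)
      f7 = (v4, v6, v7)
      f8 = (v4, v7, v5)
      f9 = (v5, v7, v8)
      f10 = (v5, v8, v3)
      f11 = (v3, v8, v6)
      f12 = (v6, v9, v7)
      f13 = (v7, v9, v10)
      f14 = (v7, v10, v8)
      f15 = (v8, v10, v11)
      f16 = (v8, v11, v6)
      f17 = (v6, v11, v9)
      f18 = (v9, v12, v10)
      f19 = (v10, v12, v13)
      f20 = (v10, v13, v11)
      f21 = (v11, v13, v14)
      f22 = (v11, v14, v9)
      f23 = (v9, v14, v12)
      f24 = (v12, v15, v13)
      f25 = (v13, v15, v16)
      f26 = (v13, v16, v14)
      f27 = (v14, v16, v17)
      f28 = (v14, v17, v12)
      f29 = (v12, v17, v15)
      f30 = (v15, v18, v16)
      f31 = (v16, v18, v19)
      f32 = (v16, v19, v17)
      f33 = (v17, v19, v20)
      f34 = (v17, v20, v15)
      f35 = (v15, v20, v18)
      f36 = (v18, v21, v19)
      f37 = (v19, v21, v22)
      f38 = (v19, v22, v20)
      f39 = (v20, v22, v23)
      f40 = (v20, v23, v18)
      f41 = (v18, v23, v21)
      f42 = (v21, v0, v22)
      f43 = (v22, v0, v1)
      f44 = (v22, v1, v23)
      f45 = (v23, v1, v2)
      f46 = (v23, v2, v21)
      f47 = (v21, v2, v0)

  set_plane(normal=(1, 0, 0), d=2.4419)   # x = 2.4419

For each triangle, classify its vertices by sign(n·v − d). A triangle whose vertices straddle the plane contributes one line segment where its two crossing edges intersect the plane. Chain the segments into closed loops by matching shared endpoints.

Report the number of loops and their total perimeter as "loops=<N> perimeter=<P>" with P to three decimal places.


loops=1 perimeter=7.826

Straddling triangles (6 of 48):
  (v0,v3,v1) [+--] → (2.4419, 1.90277, 0)–(2.4419, 0, 0.45501)  len=1.9564
  (v2,v5,v0) [--+] → (2.4419, 0.647314, -0.300193)–(2.4419, 0, -0.45501)  len=0.6656
  (v0,v5,v3) [+--] → (2.4419, 0.647314, -0.300193)–(2.4419, 1.90277, 0)  len=1.2908
  (v21,v0,v22) [-+-] → (2.4419, -1.90277, 0)–(2.4419, -0.647314, 0.300193)  len=1.2908
  (v22,v0,v1) [-+-] → (2.4419, -0.647314, 0.300193)–(2.4419, 0, 0.45501)  len=0.6656
  (v21,v2,v0) [--+] → (2.4419, 0, -0.45501)–(2.4419, -1.90277, 0)  len=1.9564

Chained into 1 loop(s):
  loop 1: 6 segments, perimeter = 7.8257
Total perimeter = 7.826


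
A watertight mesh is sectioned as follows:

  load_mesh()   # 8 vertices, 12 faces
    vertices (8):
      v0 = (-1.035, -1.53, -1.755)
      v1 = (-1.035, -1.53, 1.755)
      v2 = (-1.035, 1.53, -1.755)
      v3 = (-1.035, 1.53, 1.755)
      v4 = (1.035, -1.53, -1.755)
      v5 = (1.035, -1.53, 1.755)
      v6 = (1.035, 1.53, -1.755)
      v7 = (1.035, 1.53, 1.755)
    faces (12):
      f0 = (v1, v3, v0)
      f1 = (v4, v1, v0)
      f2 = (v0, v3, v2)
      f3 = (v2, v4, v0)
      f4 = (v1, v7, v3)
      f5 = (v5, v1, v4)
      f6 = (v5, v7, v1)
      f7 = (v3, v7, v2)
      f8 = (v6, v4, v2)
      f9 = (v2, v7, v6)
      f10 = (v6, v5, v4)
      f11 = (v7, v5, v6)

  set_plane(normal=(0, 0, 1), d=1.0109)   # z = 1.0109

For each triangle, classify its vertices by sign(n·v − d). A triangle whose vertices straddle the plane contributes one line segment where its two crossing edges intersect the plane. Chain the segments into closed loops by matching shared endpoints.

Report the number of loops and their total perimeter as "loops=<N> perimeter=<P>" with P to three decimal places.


Straddling triangles (8 of 12):
  (v1,v3,v0) [++-] → (-1.035, 0.881297, 1.0109)–(-1.035, -1.53, 1.0109)  len=2.4113
  (v4,v1,v0) [-+-] → (-0.596172, -1.53, 1.0109)–(-1.035, -1.53, 1.0109)  len=0.4388
  (v0,v3,v2) [-+-] → (-1.035, 0.881297, 1.0109)–(-1.035, 1.53, 1.0109)  len=0.6487
  (v5,v1,v4) [++-] → (-0.596172, -1.53, 1.0109)–(1.035, -1.53, 1.0109)  len=1.6312
  (v3,v7,v2) [++-] → (0.596172, 1.53, 1.0109)–(-1.035, 1.53, 1.0109)  len=1.6312
  (v2,v7,v6) [-+-] → (0.596172, 1.53, 1.0109)–(1.035, 1.53, 1.0109)  len=0.4388
  (v6,v5,v4) [-+-] → (1.035, -0.881297, 1.0109)–(1.035, -1.53, 1.0109)  len=0.6487
  (v7,v5,v6) [++-] → (1.035, -0.881297, 1.0109)–(1.035, 1.53, 1.0109)  len=2.4113

Chained into 1 loop(s):
  loop 1: 8 segments, perimeter = 10.2600
Total perimeter = 10.260

loops=1 perimeter=10.260


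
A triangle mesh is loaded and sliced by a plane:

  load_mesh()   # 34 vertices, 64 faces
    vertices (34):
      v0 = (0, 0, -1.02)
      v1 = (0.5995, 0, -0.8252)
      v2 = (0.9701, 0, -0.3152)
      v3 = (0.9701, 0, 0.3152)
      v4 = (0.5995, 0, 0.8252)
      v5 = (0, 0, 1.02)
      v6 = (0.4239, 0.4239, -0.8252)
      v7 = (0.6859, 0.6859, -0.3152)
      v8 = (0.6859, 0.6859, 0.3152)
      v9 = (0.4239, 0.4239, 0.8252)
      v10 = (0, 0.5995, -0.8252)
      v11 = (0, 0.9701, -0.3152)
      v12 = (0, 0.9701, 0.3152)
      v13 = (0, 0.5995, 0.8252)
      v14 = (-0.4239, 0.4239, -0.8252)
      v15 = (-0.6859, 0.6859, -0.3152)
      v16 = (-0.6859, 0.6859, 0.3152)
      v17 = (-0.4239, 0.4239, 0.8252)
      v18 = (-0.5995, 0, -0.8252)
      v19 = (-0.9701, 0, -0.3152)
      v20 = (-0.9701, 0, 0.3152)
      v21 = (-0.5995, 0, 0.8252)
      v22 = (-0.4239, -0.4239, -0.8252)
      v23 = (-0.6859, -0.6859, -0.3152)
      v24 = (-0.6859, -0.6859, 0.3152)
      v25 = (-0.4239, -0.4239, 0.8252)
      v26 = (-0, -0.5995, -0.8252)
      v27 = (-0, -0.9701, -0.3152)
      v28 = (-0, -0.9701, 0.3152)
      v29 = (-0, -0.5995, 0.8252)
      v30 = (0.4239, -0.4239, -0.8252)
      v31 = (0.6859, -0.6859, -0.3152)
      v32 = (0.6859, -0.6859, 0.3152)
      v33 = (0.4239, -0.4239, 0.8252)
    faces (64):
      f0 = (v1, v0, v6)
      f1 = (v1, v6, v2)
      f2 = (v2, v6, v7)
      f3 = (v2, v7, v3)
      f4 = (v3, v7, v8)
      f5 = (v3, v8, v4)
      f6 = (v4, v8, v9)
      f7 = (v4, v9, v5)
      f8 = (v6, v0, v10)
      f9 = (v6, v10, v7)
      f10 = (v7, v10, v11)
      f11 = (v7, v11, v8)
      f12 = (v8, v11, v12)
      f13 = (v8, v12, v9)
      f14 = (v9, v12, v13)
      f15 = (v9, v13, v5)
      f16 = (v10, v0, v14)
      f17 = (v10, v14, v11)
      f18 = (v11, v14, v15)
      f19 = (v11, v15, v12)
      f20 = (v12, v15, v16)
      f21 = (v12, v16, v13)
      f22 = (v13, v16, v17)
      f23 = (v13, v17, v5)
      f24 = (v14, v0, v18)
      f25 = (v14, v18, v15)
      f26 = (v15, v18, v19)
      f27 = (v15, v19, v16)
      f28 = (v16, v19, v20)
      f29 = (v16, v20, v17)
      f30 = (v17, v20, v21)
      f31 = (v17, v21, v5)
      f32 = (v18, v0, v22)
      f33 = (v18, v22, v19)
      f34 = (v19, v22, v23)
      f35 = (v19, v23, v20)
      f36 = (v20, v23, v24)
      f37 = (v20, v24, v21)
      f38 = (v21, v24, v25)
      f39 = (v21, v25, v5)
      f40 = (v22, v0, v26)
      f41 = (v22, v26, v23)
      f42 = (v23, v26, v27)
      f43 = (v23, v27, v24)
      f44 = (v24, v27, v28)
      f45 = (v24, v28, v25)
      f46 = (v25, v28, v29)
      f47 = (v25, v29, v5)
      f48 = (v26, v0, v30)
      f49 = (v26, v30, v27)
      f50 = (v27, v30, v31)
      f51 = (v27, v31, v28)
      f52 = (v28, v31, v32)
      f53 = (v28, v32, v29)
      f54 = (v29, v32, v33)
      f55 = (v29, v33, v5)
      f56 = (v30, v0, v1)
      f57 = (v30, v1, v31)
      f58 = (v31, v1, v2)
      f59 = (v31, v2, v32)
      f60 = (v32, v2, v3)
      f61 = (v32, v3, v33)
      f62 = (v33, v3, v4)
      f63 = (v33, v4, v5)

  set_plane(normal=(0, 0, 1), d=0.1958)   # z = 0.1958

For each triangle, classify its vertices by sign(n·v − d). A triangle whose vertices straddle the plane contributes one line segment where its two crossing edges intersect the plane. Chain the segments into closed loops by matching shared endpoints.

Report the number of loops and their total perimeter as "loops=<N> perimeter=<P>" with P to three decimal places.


Straddling triangles (16 of 64):
  (v2,v7,v3) [--+] → (0.916272, 0.129912, 0.1958)–(0.9701, 0, 0.1958)  len=0.1406
  (v3,v7,v8) [+-+] → (0.916272, 0.129912, 0.1958)–(0.6859, 0.6859, 0.1958)  len=0.6018
  (v7,v11,v8) [--+] → (0.555988, 0.739728, 0.1958)–(0.6859, 0.6859, 0.1958)  len=0.1406
  (v8,v11,v12) [+-+] → (0.555988, 0.739728, 0.1958)–(0, 0.9701, 0.1958)  len=0.6018
  (v11,v15,v12) [--+] → (-0.129912, 0.916272, 0.1958)–(0, 0.9701, 0.1958)  len=0.1406
  (v12,v15,v16) [+-+] → (-0.129912, 0.916272, 0.1958)–(-0.6859, 0.6859, 0.1958)  len=0.6018
  (v15,v19,v16) [--+] → (-0.739728, 0.555988, 0.1958)–(-0.6859, 0.6859, 0.1958)  len=0.1406
  (v16,v19,v20) [+-+] → (-0.739728, 0.555988, 0.1958)–(-0.9701, 0, 0.1958)  len=0.6018
  (v19,v23,v20) [--+] → (-0.916272, -0.129912, 0.1958)–(-0.9701, 0, 0.1958)  len=0.1406
  (v20,v23,v24) [+-+] → (-0.916272, -0.129912, 0.1958)–(-0.6859, -0.6859, 0.1958)  len=0.6018
  (v23,v27,v24) [--+] → (-0.555988, -0.739728, 0.1958)–(-0.6859, -0.6859, 0.1958)  len=0.1406
  (v24,v27,v28) [+-+] → (-0.555988, -0.739728, 0.1958)–(0, -0.9701, 0.1958)  len=0.6018
  (v27,v31,v28) [--+] → (0.129912, -0.916272, 0.1958)–(0, -0.9701, 0.1958)  len=0.1406
  (v28,v31,v32) [+-+] → (0.129912, -0.916272, 0.1958)–(0.6859, -0.6859, 0.1958)  len=0.6018
  (v31,v2,v32) [--+] → (0.739728, -0.555988, 0.1958)–(0.6859, -0.6859, 0.1958)  len=0.1406
  (v32,v2,v3) [+-+] → (0.739728, -0.555988, 0.1958)–(0.9701, 0, 0.1958)  len=0.6018

Chained into 1 loop(s):
  loop 1: 16 segments, perimeter = 5.9396
Total perimeter = 5.940

loops=1 perimeter=5.940


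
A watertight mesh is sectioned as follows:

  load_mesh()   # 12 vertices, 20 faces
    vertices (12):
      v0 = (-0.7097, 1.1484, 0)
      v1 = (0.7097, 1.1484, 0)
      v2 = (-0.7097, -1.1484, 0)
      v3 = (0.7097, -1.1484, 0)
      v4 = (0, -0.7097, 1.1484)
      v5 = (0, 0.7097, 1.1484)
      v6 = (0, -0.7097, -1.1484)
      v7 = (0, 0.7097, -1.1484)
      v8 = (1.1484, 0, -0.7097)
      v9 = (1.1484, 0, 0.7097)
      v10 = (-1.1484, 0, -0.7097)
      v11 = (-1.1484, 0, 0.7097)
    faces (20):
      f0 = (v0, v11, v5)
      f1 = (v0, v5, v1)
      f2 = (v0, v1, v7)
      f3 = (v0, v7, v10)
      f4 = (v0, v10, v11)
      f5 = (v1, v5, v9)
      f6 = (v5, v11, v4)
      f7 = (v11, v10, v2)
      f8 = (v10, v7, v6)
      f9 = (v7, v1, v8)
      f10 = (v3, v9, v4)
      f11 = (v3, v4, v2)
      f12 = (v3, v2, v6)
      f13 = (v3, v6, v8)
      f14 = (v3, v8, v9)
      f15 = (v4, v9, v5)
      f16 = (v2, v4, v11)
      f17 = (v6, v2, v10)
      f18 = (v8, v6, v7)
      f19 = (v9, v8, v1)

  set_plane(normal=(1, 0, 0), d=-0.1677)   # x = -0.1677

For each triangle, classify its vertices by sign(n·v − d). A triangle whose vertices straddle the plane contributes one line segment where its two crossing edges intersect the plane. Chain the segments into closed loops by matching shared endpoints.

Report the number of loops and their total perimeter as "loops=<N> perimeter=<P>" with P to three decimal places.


Straddling triangles (10 of 20):
  (v0,v11,v5) [--+] → (-0.1677, 0.606063, 1.08434)–(-0.1677, 0.813364, 0.877036)  len=0.2932
  (v0,v5,v1) [-++] → (-0.1677, 0.813364, 0.877036)–(-0.1677, 1.1484, 0)  len=0.9389
  (v0,v1,v7) [-++] → (-0.1677, 1.1484, 0)–(-0.1677, 0.813364, -0.877036)  len=0.9389
  (v0,v7,v10) [-+-] → (-0.1677, 0.813364, -0.877036)–(-0.1677, 0.606063, -1.08434)  len=0.2932
  (v5,v11,v4) [+-+] → (-0.1677, 0.606063, 1.08434)–(-0.1677, -0.606063, 1.08434)  len=1.2121
  (v10,v7,v6) [-++] → (-0.1677, 0.606063, -1.08434)–(-0.1677, -0.606063, -1.08434)  len=1.2121
  (v3,v4,v2) [++-] → (-0.1677, -0.813364, 0.877036)–(-0.1677, -1.1484, 0)  len=0.9389
  (v3,v2,v6) [+-+] → (-0.1677, -1.1484, 0)–(-0.1677, -0.813364, -0.877036)  len=0.9389
  (v2,v4,v11) [-+-] → (-0.1677, -0.813364, 0.877036)–(-0.1677, -0.606063, 1.08434)  len=0.2932
  (v6,v2,v10) [+--] → (-0.1677, -0.813364, -0.877036)–(-0.1677, -0.606063, -1.08434)  len=0.2932

Chained into 1 loop(s):
  loop 1: 10 segments, perimeter = 7.3523
Total perimeter = 7.352

loops=1 perimeter=7.352


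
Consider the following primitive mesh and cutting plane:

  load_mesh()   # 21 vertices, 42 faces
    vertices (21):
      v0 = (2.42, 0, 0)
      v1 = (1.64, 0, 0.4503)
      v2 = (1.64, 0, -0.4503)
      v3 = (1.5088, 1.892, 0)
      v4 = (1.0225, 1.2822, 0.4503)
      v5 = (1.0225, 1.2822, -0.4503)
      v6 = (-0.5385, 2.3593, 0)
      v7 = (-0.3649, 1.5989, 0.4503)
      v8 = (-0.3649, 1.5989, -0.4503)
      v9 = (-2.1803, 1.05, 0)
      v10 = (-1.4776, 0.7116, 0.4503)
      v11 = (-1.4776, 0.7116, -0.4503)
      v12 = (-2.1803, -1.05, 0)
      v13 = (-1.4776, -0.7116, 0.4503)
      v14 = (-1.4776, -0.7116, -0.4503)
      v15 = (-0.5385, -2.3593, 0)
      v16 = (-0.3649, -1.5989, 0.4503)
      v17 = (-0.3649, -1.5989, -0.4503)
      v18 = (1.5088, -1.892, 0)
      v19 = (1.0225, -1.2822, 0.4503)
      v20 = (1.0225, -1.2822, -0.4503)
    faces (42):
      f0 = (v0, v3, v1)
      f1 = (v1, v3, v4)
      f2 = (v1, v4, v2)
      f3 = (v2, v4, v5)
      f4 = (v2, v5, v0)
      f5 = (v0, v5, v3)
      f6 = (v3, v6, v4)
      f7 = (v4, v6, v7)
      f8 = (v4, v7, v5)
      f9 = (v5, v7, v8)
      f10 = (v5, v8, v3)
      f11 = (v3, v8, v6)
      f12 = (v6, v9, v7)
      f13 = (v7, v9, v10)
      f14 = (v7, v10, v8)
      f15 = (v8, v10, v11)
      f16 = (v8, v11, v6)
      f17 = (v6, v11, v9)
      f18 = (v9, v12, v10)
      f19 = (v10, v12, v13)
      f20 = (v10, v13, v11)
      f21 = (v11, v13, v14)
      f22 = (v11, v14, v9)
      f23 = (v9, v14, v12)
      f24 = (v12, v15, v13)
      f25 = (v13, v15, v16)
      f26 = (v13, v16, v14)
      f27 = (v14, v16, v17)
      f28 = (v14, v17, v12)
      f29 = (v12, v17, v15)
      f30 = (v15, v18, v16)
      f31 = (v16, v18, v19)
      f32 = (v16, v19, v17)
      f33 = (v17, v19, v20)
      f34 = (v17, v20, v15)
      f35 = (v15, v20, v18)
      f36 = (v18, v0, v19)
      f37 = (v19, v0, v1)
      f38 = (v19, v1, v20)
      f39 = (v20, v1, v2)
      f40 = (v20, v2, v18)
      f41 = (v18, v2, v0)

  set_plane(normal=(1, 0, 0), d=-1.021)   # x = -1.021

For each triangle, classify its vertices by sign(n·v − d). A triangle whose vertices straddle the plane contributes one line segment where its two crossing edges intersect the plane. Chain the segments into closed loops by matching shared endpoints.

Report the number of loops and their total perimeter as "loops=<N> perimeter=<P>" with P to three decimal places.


Straddling triangles (12 of 42):
  (v6,v9,v7) [+-+] → (-1.021, 1.97452, 0)–(-1.021, 1.40052, 0.287558)  len=0.6420
  (v7,v9,v10) [+--] → (-1.021, 1.40052, 0.287558)–(-1.021, 1.07571, 0.4503)  len=0.3633
  (v7,v10,v8) [+-+] → (-1.021, 1.07571, 0.4503)–(-1.021, 1.07571, 0.0807359)  len=0.3696
  (v8,v10,v11) [+--] → (-1.021, 1.07571, 0.0807359)–(-1.021, 1.07571, -0.4503)  len=0.5310
  (v8,v11,v6) [+-+] → (-1.021, 1.07571, -0.4503)–(-1.021, 1.51273, -0.23136)  len=0.4888
  (v6,v11,v9) [+--] → (-1.021, 1.51273, -0.23136)–(-1.021, 1.97452, 0)  len=0.5165
  (v12,v15,v13) [-+-] → (-1.021, -1.97452, 0)–(-1.021, -1.51273, 0.23136)  len=0.5165
  (v13,v15,v16) [-++] → (-1.021, -1.51273, 0.23136)–(-1.021, -1.07571, 0.4503)  len=0.4888
  (v13,v16,v14) [-+-] → (-1.021, -1.07571, 0.4503)–(-1.021, -1.07571, -0.0807359)  len=0.5310
  (v14,v16,v17) [-++] → (-1.021, -1.07571, -0.0807359)–(-1.021, -1.07571, -0.4503)  len=0.3696
  (v14,v17,v12) [-+-] → (-1.021, -1.07571, -0.4503)–(-1.021, -1.40052, -0.287558)  len=0.3633
  (v12,v17,v15) [-++] → (-1.021, -1.40052, -0.287558)–(-1.021, -1.97452, 0)  len=0.6420

Chained into 2 loop(s):
  loop 1: 6 segments, perimeter = 2.9112
  loop 2: 6 segments, perimeter = 2.9112
Total perimeter = 5.822

loops=2 perimeter=5.822


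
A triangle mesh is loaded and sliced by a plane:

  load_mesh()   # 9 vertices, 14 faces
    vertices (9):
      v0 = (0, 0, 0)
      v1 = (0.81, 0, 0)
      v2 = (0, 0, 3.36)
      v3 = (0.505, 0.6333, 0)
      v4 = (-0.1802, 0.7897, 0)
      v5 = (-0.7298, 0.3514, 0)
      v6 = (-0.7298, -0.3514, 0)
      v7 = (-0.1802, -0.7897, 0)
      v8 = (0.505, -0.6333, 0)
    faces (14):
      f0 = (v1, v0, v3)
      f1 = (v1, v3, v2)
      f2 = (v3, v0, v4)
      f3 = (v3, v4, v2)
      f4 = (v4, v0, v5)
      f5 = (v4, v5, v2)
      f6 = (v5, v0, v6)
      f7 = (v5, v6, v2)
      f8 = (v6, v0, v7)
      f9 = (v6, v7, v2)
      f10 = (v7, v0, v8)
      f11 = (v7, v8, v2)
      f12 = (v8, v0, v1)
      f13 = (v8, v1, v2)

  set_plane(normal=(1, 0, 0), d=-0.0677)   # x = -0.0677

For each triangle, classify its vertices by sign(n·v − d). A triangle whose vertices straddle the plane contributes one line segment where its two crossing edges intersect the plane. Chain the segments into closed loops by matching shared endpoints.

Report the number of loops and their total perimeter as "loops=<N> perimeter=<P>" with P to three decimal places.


Straddling triangles (10 of 14):
  (v3,v0,v4) [++-] → (-0.0677, 0.296685, 0)–(-0.0677, 0.764021, 0)  len=0.4673
  (v3,v4,v2) [+-+] → (-0.0677, 0.764021, 0)–(-0.0677, 0.296685, 2.09767)  len=2.1491
  (v4,v0,v5) [-+-] → (-0.0677, 0.296685, 0)–(-0.0677, 0.0325977, 0)  len=0.2641
  (v4,v5,v2) [--+] → (-0.0677, 0.0325977, 3.04831)–(-0.0677, 0.296685, 2.09767)  len=0.9866
  (v5,v0,v6) [-+-] → (-0.0677, 0.0325977, 0)–(-0.0677, -0.0325977, 0)  len=0.0652
  (v5,v6,v2) [--+] → (-0.0677, -0.0325977, 3.04831)–(-0.0677, 0.0325977, 3.04831)  len=0.0652
  (v6,v0,v7) [-+-] → (-0.0677, -0.0325977, 0)–(-0.0677, -0.296685, 0)  len=0.2641
  (v6,v7,v2) [--+] → (-0.0677, -0.296685, 2.09767)–(-0.0677, -0.0325977, 3.04831)  len=0.9866
  (v7,v0,v8) [-++] → (-0.0677, -0.296685, 0)–(-0.0677, -0.764021, 0)  len=0.4673
  (v7,v8,v2) [-++] → (-0.0677, -0.764021, 0)–(-0.0677, -0.296685, 2.09767)  len=2.1491

Chained into 1 loop(s):
  loop 1: 10 segments, perimeter = 7.8647
Total perimeter = 7.865

loops=1 perimeter=7.865
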